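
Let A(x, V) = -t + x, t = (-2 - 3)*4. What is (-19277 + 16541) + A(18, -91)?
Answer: -2698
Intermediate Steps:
t = -20 (t = -5*4 = -20)
A(x, V) = 20 + x (A(x, V) = -1*(-20) + x = 20 + x)
(-19277 + 16541) + A(18, -91) = (-19277 + 16541) + (20 + 18) = -2736 + 38 = -2698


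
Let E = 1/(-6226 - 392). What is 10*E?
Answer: -5/3309 ≈ -0.0015110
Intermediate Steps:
E = -1/6618 (E = 1/(-6618) = -1/6618 ≈ -0.00015110)
10*E = 10*(-1/6618) = -5/3309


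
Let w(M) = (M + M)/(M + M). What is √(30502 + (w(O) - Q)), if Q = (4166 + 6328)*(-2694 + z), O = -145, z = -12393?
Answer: √158353481 ≈ 12584.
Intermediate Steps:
Q = -158322978 (Q = (4166 + 6328)*(-2694 - 12393) = 10494*(-15087) = -158322978)
w(M) = 1 (w(M) = (2*M)/((2*M)) = (2*M)*(1/(2*M)) = 1)
√(30502 + (w(O) - Q)) = √(30502 + (1 - 1*(-158322978))) = √(30502 + (1 + 158322978)) = √(30502 + 158322979) = √158353481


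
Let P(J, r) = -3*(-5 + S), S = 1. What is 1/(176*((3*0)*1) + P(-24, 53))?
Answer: 1/12 ≈ 0.083333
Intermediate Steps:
P(J, r) = 12 (P(J, r) = -3*(-5 + 1) = -3*(-4) = 12)
1/(176*((3*0)*1) + P(-24, 53)) = 1/(176*((3*0)*1) + 12) = 1/(176*(0*1) + 12) = 1/(176*0 + 12) = 1/(0 + 12) = 1/12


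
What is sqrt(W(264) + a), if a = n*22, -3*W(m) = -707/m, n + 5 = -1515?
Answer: I*sqrt(582643006)/132 ≈ 182.86*I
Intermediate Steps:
n = -1520 (n = -5 - 1515 = -1520)
W(m) = 707/(3*m) (W(m) = -(-707)/(3*m) = 707/(3*m))
a = -33440 (a = -1520*22 = -33440)
sqrt(W(264) + a) = sqrt((707/3)/264 - 33440) = sqrt((707/3)*(1/264) - 33440) = sqrt(707/792 - 33440) = sqrt(-26483773/792) = I*sqrt(582643006)/132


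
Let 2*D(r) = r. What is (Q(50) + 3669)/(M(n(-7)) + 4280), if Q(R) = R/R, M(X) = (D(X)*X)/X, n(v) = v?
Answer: 7340/8553 ≈ 0.85818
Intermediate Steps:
D(r) = r/2
M(X) = X/2 (M(X) = ((X/2)*X)/X = (X²/2)/X = X/2)
Q(R) = 1
(Q(50) + 3669)/(M(n(-7)) + 4280) = (1 + 3669)/((½)*(-7) + 4280) = 3670/(-7/2 + 4280) = 3670/(8553/2) = 3670*(2/8553) = 7340/8553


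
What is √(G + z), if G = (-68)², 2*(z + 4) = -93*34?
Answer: √3039 ≈ 55.127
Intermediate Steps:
z = -1585 (z = -4 + (-93*34)/2 = -4 + (½)*(-3162) = -4 - 1581 = -1585)
G = 4624
√(G + z) = √(4624 - 1585) = √3039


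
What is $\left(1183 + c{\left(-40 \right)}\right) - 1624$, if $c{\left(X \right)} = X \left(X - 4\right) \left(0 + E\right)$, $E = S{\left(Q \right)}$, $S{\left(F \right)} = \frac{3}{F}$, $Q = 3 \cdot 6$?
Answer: $- \frac{443}{3} \approx -147.67$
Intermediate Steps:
$Q = 18$
$E = \frac{1}{6}$ ($E = \frac{3}{18} = 3 \cdot \frac{1}{18} = \frac{1}{6} \approx 0.16667$)
$c{\left(X \right)} = X \left(- \frac{2}{3} + \frac{X}{6}\right)$ ($c{\left(X \right)} = X \left(X - 4\right) \left(0 + \frac{1}{6}\right) = X \left(-4 + X\right) \frac{1}{6} = X \left(- \frac{2}{3} + \frac{X}{6}\right)$)
$\left(1183 + c{\left(-40 \right)}\right) - 1624 = \left(1183 + \frac{1}{6} \left(-40\right) \left(-4 - 40\right)\right) - 1624 = \left(1183 + \frac{1}{6} \left(-40\right) \left(-44\right)\right) - 1624 = \left(1183 + \frac{880}{3}\right) - 1624 = \frac{4429}{3} - 1624 = - \frac{443}{3}$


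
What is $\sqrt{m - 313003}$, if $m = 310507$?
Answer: $8 i \sqrt{39} \approx 49.96 i$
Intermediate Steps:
$\sqrt{m - 313003} = \sqrt{310507 - 313003} = \sqrt{-2496} = 8 i \sqrt{39}$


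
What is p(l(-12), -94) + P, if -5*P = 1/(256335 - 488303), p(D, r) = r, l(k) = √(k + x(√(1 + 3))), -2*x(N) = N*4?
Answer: -109024959/1159840 ≈ -94.000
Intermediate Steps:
x(N) = -2*N (x(N) = -N*4/2 = -2*N)
l(k) = √(-4 + k) (l(k) = √(k - 2*√(1 + 3)) = √(k - 2*√4) = √(k - 2*2) = √(k - 4) = √(-4 + k))
P = 1/1159840 (P = -1/(5*(256335 - 488303)) = -⅕/(-231968) = -⅕*(-1/231968) = 1/1159840 ≈ 8.6219e-7)
p(l(-12), -94) + P = -94 + 1/1159840 = -109024959/1159840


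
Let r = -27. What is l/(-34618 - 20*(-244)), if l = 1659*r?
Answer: 44793/29738 ≈ 1.5063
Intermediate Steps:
l = -44793 (l = 1659*(-27) = -44793)
l/(-34618 - 20*(-244)) = -44793/(-34618 - 20*(-244)) = -44793/(-34618 + 4880) = -44793/(-29738) = -44793*(-1/29738) = 44793/29738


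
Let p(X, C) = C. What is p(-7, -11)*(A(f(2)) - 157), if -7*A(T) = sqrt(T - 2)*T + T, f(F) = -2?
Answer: 12067/7 - 44*I/7 ≈ 1723.9 - 6.2857*I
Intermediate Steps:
A(T) = -T/7 - T*sqrt(-2 + T)/7 (A(T) = -(sqrt(T - 2)*T + T)/7 = -(sqrt(-2 + T)*T + T)/7 = -(T*sqrt(-2 + T) + T)/7 = -(T + T*sqrt(-2 + T))/7 = -T/7 - T*sqrt(-2 + T)/7)
p(-7, -11)*(A(f(2)) - 157) = -11*(-1/7*(-2)*(1 + sqrt(-2 - 2)) - 157) = -11*(-1/7*(-2)*(1 + sqrt(-4)) - 157) = -11*(-1/7*(-2)*(1 + 2*I) - 157) = -11*((2/7 + 4*I/7) - 157) = -11*(-1097/7 + 4*I/7) = 12067/7 - 44*I/7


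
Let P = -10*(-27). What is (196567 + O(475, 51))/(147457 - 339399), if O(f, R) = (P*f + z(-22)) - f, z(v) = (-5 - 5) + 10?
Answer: -162171/95971 ≈ -1.6898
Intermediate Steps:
z(v) = 0 (z(v) = -10 + 10 = 0)
P = 270
O(f, R) = 269*f (O(f, R) = (270*f + 0) - f = 270*f - f = 269*f)
(196567 + O(475, 51))/(147457 - 339399) = (196567 + 269*475)/(147457 - 339399) = (196567 + 127775)/(-191942) = 324342*(-1/191942) = -162171/95971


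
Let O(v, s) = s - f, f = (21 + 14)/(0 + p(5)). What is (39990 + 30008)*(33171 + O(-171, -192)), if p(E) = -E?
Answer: 2308954028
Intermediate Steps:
f = -7 (f = (21 + 14)/(0 - 1*5) = 35/(0 - 5) = 35/(-5) = 35*(-⅕) = -7)
O(v, s) = 7 + s (O(v, s) = s - 1*(-7) = s + 7 = 7 + s)
(39990 + 30008)*(33171 + O(-171, -192)) = (39990 + 30008)*(33171 + (7 - 192)) = 69998*(33171 - 185) = 69998*32986 = 2308954028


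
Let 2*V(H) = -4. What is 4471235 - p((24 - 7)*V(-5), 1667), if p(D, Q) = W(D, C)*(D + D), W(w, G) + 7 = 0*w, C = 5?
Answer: 4470759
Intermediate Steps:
V(H) = -2 (V(H) = (½)*(-4) = -2)
W(w, G) = -7 (W(w, G) = -7 + 0*w = -7 + 0 = -7)
p(D, Q) = -14*D (p(D, Q) = -7*(D + D) = -14*D)
4471235 - p((24 - 7)*V(-5), 1667) = 4471235 - (-14)*(24 - 7)*(-2) = 4471235 - (-14)*17*(-2) = 4471235 - (-14)*(-34) = 4471235 - 1*476 = 4471235 - 476 = 4470759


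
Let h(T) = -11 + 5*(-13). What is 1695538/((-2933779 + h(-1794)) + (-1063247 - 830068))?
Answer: -847769/2413585 ≈ -0.35125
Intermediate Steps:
h(T) = -76 (h(T) = -11 - 65 = -76)
1695538/((-2933779 + h(-1794)) + (-1063247 - 830068)) = 1695538/((-2933779 - 76) + (-1063247 - 830068)) = 1695538/(-2933855 - 1893315) = 1695538/(-4827170) = 1695538*(-1/4827170) = -847769/2413585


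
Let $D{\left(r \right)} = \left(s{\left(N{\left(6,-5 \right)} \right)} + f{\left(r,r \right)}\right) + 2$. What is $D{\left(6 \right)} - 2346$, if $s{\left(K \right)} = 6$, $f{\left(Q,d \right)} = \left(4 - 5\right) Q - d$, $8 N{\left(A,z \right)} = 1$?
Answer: $-2350$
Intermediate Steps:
$N{\left(A,z \right)} = \frac{1}{8}$ ($N{\left(A,z \right)} = \frac{1}{8} \cdot 1 = \frac{1}{8}$)
$f{\left(Q,d \right)} = - Q - d$ ($f{\left(Q,d \right)} = \left(4 - 5\right) Q - d = - Q - d$)
$D{\left(r \right)} = 8 - 2 r$ ($D{\left(r \right)} = \left(6 - 2 r\right) + 2 = 8 - 2 r$)
$D{\left(6 \right)} - 2346 = \left(8 - 12\right) - 2346 = -4 - 2346 = -2350$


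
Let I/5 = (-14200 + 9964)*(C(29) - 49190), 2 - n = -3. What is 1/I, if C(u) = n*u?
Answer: 1/1038773100 ≈ 9.6267e-10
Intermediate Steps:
n = 5 (n = 2 - 1*(-3) = 2 + 3 = 5)
C(u) = 5*u
I = 1038773100 (I = 5*((-14200 + 9964)*(5*29 - 49190)) = 5*(-4236*(145 - 49190)) = 5*(-4236*(-49045)) = 5*207754620 = 1038773100)
1/I = 1/1038773100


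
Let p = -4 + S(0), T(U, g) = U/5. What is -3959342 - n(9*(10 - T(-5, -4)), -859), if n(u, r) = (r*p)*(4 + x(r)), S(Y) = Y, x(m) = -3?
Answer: -3962778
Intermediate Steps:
T(U, g) = U/5 (T(U, g) = U*(⅕) = U/5)
p = -4 (p = -4 + 0 = -4)
n(u, r) = -4*r (n(u, r) = (r*(-4))*(4 - 3) = -4*r*1 = -4*r)
-3959342 - n(9*(10 - T(-5, -4)), -859) = -3959342 - (-4)*(-859) = -3959342 - 1*3436 = -3959342 - 3436 = -3962778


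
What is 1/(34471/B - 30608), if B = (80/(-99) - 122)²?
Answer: -147816964/4524043783841 ≈ -3.2674e-5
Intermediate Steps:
B = 147816964/9801 (B = (80*(-1/99) - 122)² = (-80/99 - 122)² = (-12158/99)² = 147816964/9801 ≈ 15082.)
1/(34471/B - 30608) = 1/(34471/(147816964/9801) - 30608) = 1/(34471*(9801/147816964) - 30608) = 1/(337850271/147816964 - 30608) = 1/(-4524043783841/147816964) = -147816964/4524043783841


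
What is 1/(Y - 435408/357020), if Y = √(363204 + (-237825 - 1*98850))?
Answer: 3238528420/70443412200107 + 7966455025*√26529/211330236600321 ≈ 0.0061859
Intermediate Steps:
Y = √26529 (Y = √(363204 + (-237825 - 98850)) = √(363204 - 336675) = √26529 ≈ 162.88)
1/(Y - 435408/357020) = 1/(√26529 - 435408/357020) = 1/(√26529 - 435408*1/357020) = 1/(√26529 - 108852/89255) = 1/(-108852/89255 + √26529)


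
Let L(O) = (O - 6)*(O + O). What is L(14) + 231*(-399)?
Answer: -91945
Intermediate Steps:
L(O) = 2*O*(-6 + O) (L(O) = (-6 + O)*(2*O) = 2*O*(-6 + O))
L(14) + 231*(-399) = 2*14*(-6 + 14) + 231*(-399) = 2*14*8 - 92169 = 224 - 92169 = -91945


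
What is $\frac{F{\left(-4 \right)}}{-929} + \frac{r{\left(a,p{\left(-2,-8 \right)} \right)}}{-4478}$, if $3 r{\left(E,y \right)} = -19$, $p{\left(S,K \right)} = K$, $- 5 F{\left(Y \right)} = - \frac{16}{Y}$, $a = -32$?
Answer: $\frac{141991}{62400930} \approx 0.0022755$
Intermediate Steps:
$F{\left(Y \right)} = \frac{16}{5 Y}$ ($F{\left(Y \right)} = - \frac{\left(-16\right) \frac{1}{Y}}{5} = \frac{16}{5 Y}$)
$r{\left(E,y \right)} = - \frac{19}{3}$ ($r{\left(E,y \right)} = \frac{1}{3} \left(-19\right) = - \frac{19}{3}$)
$\frac{F{\left(-4 \right)}}{-929} + \frac{r{\left(a,p{\left(-2,-8 \right)} \right)}}{-4478} = \frac{\frac{16}{5} \frac{1}{-4}}{-929} - \frac{19}{3 \left(-4478\right)} = \frac{16}{5} \left(- \frac{1}{4}\right) \left(- \frac{1}{929}\right) - - \frac{19}{13434} = \left(- \frac{4}{5}\right) \left(- \frac{1}{929}\right) + \frac{19}{13434} = \frac{4}{4645} + \frac{19}{13434} = \frac{141991}{62400930}$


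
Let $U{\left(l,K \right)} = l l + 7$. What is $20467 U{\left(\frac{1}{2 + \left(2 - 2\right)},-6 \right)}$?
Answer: $\frac{593543}{4} \approx 1.4839 \cdot 10^{5}$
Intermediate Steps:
$U{\left(l,K \right)} = 7 + l^{2}$ ($U{\left(l,K \right)} = l^{2} + 7 = 7 + l^{2}$)
$20467 U{\left(\frac{1}{2 + \left(2 - 2\right)},-6 \right)} = 20467 \left(7 + \left(\frac{1}{2 + \left(2 - 2\right)}\right)^{2}\right) = 20467 \left(7 + \left(\frac{1}{2 + 0}\right)^{2}\right) = 20467 \left(7 + \left(\frac{1}{2}\right)^{2}\right) = 20467 \left(7 + \frac{1}{4}\right) = 20467 \cdot \frac{29}{4} = \frac{593543}{4}$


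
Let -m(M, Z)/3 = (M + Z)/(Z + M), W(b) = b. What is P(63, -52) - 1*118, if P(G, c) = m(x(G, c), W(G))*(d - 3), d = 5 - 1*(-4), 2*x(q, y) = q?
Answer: -136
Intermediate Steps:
x(q, y) = q/2
d = 9 (d = 5 + 4 = 9)
m(M, Z) = -3 (m(M, Z) = -3*(M + Z)/(Z + M) = -3*(M + Z)/(M + Z) = -3*1 = -3)
P(G, c) = -18 (P(G, c) = -3*(9 - 3) = -3*6 = -18)
P(63, -52) - 1*118 = -18 - 1*118 = -18 - 118 = -136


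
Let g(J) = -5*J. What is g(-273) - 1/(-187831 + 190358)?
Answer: 3449354/2527 ≈ 1365.0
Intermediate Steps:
g(-273) - 1/(-187831 + 190358) = -5*(-273) - 1/(-187831 + 190358) = 1365 - 1/2527 = 3449354/2527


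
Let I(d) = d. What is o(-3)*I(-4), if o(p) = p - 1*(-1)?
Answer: 8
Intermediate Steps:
o(p) = 1 + p (o(p) = p + 1 = 1 + p)
o(-3)*I(-4) = (1 - 3)*(-4) = -2*(-4) = 8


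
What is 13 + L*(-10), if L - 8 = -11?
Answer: 43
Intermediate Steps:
L = -3 (L = 8 - 11 = -3)
13 + L*(-10) = 13 - 3*(-10) = 13 + 30 = 43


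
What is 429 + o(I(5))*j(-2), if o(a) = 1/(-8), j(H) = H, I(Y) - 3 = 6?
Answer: 1717/4 ≈ 429.25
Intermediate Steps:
I(Y) = 9 (I(Y) = 3 + 6 = 9)
o(a) = -⅛
429 + o(I(5))*j(-2) = 429 - ⅛*(-2) = 429 + ¼ = 1717/4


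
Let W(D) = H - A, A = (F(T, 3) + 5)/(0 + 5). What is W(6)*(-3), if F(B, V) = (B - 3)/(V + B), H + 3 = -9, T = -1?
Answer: 189/5 ≈ 37.800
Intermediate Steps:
H = -12 (H = -3 - 9 = -12)
F(B, V) = (-3 + B)/(B + V)
A = ⅗ (A = ((-3 - 1)/(-1 + 3) + 5)/(0 + 5) = (-4/2 + 5)/5 = ((½)*(-4) + 5)*(⅕) = (-2 + 5)*(⅕) = 3*(⅕) = ⅗ ≈ 0.60000)
W(D) = -63/5 (W(D) = -12 - 1*⅗ = -12 - ⅗ = -63/5)
W(6)*(-3) = -63/5*(-3) = 189/5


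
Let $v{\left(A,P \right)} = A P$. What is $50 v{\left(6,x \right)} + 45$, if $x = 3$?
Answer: $945$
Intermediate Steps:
$50 v{\left(6,x \right)} + 45 = 50 \cdot 6 \cdot 3 + 45 = 50 \cdot 18 + 45 = 900 + 45 = 945$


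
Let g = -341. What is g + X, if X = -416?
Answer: -757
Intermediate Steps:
g + X = -341 - 416 = -757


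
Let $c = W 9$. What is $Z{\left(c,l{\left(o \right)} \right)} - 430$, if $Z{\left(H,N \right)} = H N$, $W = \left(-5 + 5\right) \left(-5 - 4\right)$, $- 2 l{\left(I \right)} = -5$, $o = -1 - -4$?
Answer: $-430$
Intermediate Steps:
$o = 3$ ($o = -1 + 4 = 3$)
$l{\left(I \right)} = \frac{5}{2}$ ($l{\left(I \right)} = \left(- \frac{1}{2}\right) \left(-5\right) = \frac{5}{2}$)
$W = 0$ ($W = 0 \left(-9\right) = 0$)
$c = 0$ ($c = 0 \cdot 9 = 0$)
$Z{\left(c,l{\left(o \right)} \right)} - 430 = 0 \cdot \frac{5}{2} - 430 = 0 - 430 = -430$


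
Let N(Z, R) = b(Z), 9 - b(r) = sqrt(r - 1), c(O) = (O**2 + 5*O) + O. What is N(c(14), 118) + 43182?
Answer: 43191 - 3*sqrt(31) ≈ 43174.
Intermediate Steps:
c(O) = O**2 + 6*O
b(r) = 9 - sqrt(-1 + r) (b(r) = 9 - sqrt(r - 1) = 9 - sqrt(-1 + r))
N(Z, R) = 9 - sqrt(-1 + Z)
N(c(14), 118) + 43182 = (9 - sqrt(-1 + 14*(6 + 14))) + 43182 = (9 - sqrt(-1 + 14*20)) + 43182 = (9 - sqrt(-1 + 280)) + 43182 = (9 - sqrt(279)) + 43182 = (9 - 3*sqrt(31)) + 43182 = 43191 - 3*sqrt(31)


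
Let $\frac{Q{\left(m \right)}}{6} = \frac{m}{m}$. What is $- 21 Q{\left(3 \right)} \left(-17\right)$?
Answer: $2142$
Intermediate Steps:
$Q{\left(m \right)} = 6$ ($Q{\left(m \right)} = 6 \frac{m}{m} = 6 \cdot 1 = 6$)
$- 21 Q{\left(3 \right)} \left(-17\right) = \left(-21\right) 6 \left(-17\right) = \left(-126\right) \left(-17\right) = 2142$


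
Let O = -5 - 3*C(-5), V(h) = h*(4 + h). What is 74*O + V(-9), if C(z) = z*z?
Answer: -5875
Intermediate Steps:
C(z) = z²
O = -80 (O = -5 - 3*(-5)² = -5 - 3*25 = -5 - 75 = -80)
74*O + V(-9) = 74*(-80) - 9*(4 - 9) = -5920 - 9*(-5) = -5920 + 45 = -5875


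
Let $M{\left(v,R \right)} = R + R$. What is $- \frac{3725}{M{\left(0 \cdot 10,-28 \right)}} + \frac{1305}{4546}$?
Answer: $\frac{8503465}{127288} \approx 66.805$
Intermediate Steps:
$M{\left(v,R \right)} = 2 R$
$- \frac{3725}{M{\left(0 \cdot 10,-28 \right)}} + \frac{1305}{4546} = - \frac{3725}{2 \left(-28\right)} + \frac{1305}{4546} = - \frac{3725}{-56} + 1305 \cdot \frac{1}{4546} = \left(-3725\right) \left(- \frac{1}{56}\right) + \frac{1305}{4546} = \frac{3725}{56} + \frac{1305}{4546} = \frac{8503465}{127288}$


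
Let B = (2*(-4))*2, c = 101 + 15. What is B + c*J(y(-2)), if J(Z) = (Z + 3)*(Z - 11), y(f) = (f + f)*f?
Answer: -3844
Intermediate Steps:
c = 116
B = -16 (B = -8*2 = -16)
y(f) = 2*f**2 (y(f) = (2*f)*f = 2*f**2)
J(Z) = (-11 + Z)*(3 + Z) (J(Z) = (3 + Z)*(-11 + Z) = (-11 + Z)*(3 + Z))
B + c*J(y(-2)) = -16 + 116*(-33 + (2*(-2)**2)**2 - 16*(-2)**2) = -16 + 116*(-33 + (2*4)**2 - 16*4) = -16 + 116*(-33 + 8**2 - 8*8) = -16 + 116*(-33 + 64 - 64) = -16 + 116*(-33) = -16 - 3828 = -3844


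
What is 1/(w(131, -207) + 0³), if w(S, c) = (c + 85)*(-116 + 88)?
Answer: 1/3416 ≈ 0.00029274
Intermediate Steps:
w(S, c) = -2380 - 28*c (w(S, c) = (85 + c)*(-28) = -2380 - 28*c)
1/(w(131, -207) + 0³) = 1/((-2380 - 28*(-207)) + 0³) = 1/((-2380 + 5796) + 0) = 1/(3416 + 0) = 1/3416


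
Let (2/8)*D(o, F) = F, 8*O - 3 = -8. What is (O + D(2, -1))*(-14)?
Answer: 259/4 ≈ 64.750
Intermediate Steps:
O = -5/8 (O = 3/8 + (⅛)*(-8) = 3/8 - 1 = -5/8 ≈ -0.62500)
D(o, F) = 4*F
(O + D(2, -1))*(-14) = (-5/8 + 4*(-1))*(-14) = (-5/8 - 4)*(-14) = -37/8*(-14) = 259/4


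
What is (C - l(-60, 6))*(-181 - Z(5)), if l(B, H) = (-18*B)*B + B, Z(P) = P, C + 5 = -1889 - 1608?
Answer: -11412588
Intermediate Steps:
C = -3502 (C = -5 + (-1889 - 1608) = -5 - 3497 = -3502)
l(B, H) = B - 18*B**2 (l(B, H) = -18*B**2 + B = B - 18*B**2)
(C - l(-60, 6))*(-181 - Z(5)) = (-3502 - (-60)*(1 - 18*(-60)))*(-181 - 1*5) = (-3502 - (-60)*(1 + 1080))*(-181 - 5) = (-3502 - (-60)*1081)*(-186) = (-3502 - 1*(-64860))*(-186) = (-3502 + 64860)*(-186) = 61358*(-186) = -11412588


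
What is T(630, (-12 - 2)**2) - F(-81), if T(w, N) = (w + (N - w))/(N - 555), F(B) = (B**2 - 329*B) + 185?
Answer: -11989001/359 ≈ -33396.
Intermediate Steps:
F(B) = 185 + B**2 - 329*B
T(w, N) = N/(-555 + N)
T(630, (-12 - 2)**2) - F(-81) = (-12 - 2)**2/(-555 + (-12 - 2)**2) - (185 + (-81)**2 - 329*(-81)) = (-14)**2/(-555 + (-14)**2) - (185 + 6561 + 26649) = 196/(-555 + 196) - 1*33395 = 196/(-359) - 33395 = 196*(-1/359) - 33395 = -196/359 - 33395 = -11989001/359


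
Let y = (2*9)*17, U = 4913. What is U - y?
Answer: 4607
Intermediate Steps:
y = 306 (y = 18*17 = 306)
U - y = 4913 - 1*306 = 4913 - 306 = 4607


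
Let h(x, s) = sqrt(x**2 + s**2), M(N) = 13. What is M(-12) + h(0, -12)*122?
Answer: 1477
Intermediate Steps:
h(x, s) = sqrt(s**2 + x**2)
M(-12) + h(0, -12)*122 = 13 + sqrt((-12)**2 + 0**2)*122 = 13 + sqrt(144 + 0)*122 = 13 + sqrt(144)*122 = 13 + 12*122 = 13 + 1464 = 1477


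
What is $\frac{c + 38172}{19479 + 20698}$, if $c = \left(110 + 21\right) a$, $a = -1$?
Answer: $\frac{38041}{40177} \approx 0.94684$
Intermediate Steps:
$c = -131$ ($c = \left(110 + 21\right) \left(-1\right) = 131 \left(-1\right) = -131$)
$\frac{c + 38172}{19479 + 20698} = \frac{-131 + 38172}{19479 + 20698} = \frac{38041}{40177}$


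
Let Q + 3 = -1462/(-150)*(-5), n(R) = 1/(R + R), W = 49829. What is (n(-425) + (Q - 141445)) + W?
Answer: -233752723/2550 ≈ -91668.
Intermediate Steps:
n(R) = 1/(2*R)
Q = -776/15 (Q = -3 - 1462/(-150)*(-5) = -3 - 1462*(-1/150)*(-5) = -3 + (731/75)*(-5) = -3 - 731/15 = -776/15 ≈ -51.733)
(n(-425) + (Q - 141445)) + W = ((½)/(-425) + (-776/15 - 141445)) + 49829 = ((½)*(-1/425) - 2122451/15) + 49829 = (-1/850 - 2122451/15) + 49829 = -360816673/2550 + 49829 = -233752723/2550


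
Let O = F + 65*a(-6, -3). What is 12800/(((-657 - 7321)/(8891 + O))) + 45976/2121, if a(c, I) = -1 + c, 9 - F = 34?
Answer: -16284411448/1208667 ≈ -13473.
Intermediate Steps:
F = -25 (F = 9 - 1*34 = 9 - 34 = -25)
O = -480 (O = -25 + 65*(-1 - 6) = -25 + 65*(-7) = -25 - 455 = -480)
12800/(((-657 - 7321)/(8891 + O))) + 45976/2121 = 12800/(((-657 - 7321)/(8891 - 480))) + 45976/2121 = 12800/((-7978/8411)) + 45976*(1/2121) = 12800/((-7978*1/8411)) + 6568/303 = 12800/(-7978/8411) + 6568/303 = 12800*(-8411/7978) + 6568/303 = -53830400/3989 + 6568/303 = -16284411448/1208667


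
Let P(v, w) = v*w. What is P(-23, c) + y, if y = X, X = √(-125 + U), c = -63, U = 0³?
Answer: 1449 + 5*I*√5 ≈ 1449.0 + 11.18*I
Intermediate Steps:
U = 0
X = 5*I*√5 (X = √(-125 + 0) = √(-125) = 5*I*√5 ≈ 11.18*I)
y = 5*I*√5 ≈ 11.18*I
P(-23, c) + y = -23*(-63) + 5*I*√5 = 1449 + 5*I*√5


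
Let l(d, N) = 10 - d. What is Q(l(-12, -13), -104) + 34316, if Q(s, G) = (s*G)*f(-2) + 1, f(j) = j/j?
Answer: 32029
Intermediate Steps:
f(j) = 1
Q(s, G) = 1 + G*s (Q(s, G) = (s*G)*1 + 1 = (G*s)*1 + 1 = G*s + 1 = 1 + G*s)
Q(l(-12, -13), -104) + 34316 = (1 - 104*(10 - 1*(-12))) + 34316 = (1 - 104*(10 + 12)) + 34316 = (1 - 104*22) + 34316 = (1 - 2288) + 34316 = -2287 + 34316 = 32029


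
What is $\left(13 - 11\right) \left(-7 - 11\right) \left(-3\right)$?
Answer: $108$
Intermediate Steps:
$\left(13 - 11\right) \left(-7 - 11\right) \left(-3\right) = 2 \left(-18\right) \left(-3\right) = \left(-36\right) \left(-3\right) = 108$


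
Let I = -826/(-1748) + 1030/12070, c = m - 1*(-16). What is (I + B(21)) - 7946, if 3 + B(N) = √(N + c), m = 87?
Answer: -8384954669/1054918 + 2*√31 ≈ -7937.3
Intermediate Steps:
c = 103 (c = 87 - 1*(-16) = 87 + 16 = 103)
B(N) = -3 + √(103 + N) (B(N) = -3 + √(N + 103) = -3 + √(103 + N))
I = 588513/1054918 (I = -826*(-1/1748) + 1030*(1/12070) = 413/874 + 103/1207 = 588513/1054918 ≈ 0.55788)
(I + B(21)) - 7946 = (588513/1054918 + (-3 + √(103 + 21))) - 7946 = (588513/1054918 + (-3 + √124)) - 7946 = (588513/1054918 + (-3 + 2*√31)) - 7946 = (-2576241/1054918 + 2*√31) - 7946 = -8384954669/1054918 + 2*√31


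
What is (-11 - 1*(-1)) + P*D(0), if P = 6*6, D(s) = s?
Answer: -10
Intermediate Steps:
P = 36
(-11 - 1*(-1)) + P*D(0) = (-11 - 1*(-1)) + 36*0 = (-11 + 1) + 0 = -10 + 0 = -10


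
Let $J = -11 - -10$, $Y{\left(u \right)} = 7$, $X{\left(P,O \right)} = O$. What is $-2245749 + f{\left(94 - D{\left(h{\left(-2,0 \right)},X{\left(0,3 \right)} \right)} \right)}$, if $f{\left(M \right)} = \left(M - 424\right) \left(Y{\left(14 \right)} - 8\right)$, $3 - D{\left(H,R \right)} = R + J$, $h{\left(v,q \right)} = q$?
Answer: $-2245418$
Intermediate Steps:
$J = -1$ ($J = -11 + 10 = -1$)
$D{\left(H,R \right)} = 4 - R$ ($D{\left(H,R \right)} = 3 - \left(R - 1\right) = 3 - \left(-1 + R\right) = 4 - R$)
$f{\left(M \right)} = 424 - M$ ($f{\left(M \right)} = \left(M - 424\right) \left(7 - 8\right) = \left(-424 + M\right) \left(-1\right) = 424 - M$)
$-2245749 + f{\left(94 - D{\left(h{\left(-2,0 \right)},X{\left(0,3 \right)} \right)} \right)} = -2245749 + \left(424 - \left(94 - \left(4 - 3\right)\right)\right) = -2245749 + \left(424 - \left(94 - 1\right)\right) = -2245749 + \left(424 - 93\right) = -2245749 + 331 = -2245418$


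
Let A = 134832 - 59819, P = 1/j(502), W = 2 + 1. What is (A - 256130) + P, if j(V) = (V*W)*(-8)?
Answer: -2182097617/12048 ≈ -1.8112e+5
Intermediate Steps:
W = 3
j(V) = -24*V (j(V) = (V*3)*(-8) = (3*V)*(-8) = -24*V)
P = -1/12048 (P = 1/(-24*502) = 1/(-12048) = -1/12048 ≈ -8.3001e-5)
A = 75013
(A - 256130) + P = (75013 - 256130) - 1/12048 = -181117 - 1/12048 = -2182097617/12048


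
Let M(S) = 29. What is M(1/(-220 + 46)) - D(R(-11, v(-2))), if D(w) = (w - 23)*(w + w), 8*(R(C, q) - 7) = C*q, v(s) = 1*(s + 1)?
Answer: 8767/32 ≈ 273.97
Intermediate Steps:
v(s) = 1 + s (v(s) = 1*(1 + s) = 1 + s)
R(C, q) = 7 + C*q/8 (R(C, q) = 7 + (C*q)/8 = 7 + C*q/8)
D(w) = 2*w*(-23 + w) (D(w) = (-23 + w)*(2*w) = 2*w*(-23 + w))
M(1/(-220 + 46)) - D(R(-11, v(-2))) = 29 - 2*(7 + (⅛)*(-11)*(1 - 2))*(-23 + (7 + (⅛)*(-11)*(1 - 2))) = 29 - 2*(7 + (⅛)*(-11)*(-1))*(-23 + (7 + (⅛)*(-11)*(-1))) = 29 - 2*(7 + 11/8)*(-23 + (7 + 11/8)) = 29 - 2*67*(-23 + 67/8)/8 = 29 - 2*67*(-117)/(8*8) = 29 - 1*(-7839/32) = 29 + 7839/32 = 8767/32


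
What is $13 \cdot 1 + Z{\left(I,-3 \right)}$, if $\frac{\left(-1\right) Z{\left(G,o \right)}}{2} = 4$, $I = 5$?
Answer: $5$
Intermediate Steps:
$Z{\left(G,o \right)} = -8$ ($Z{\left(G,o \right)} = \left(-2\right) 4 = -8$)
$13 \cdot 1 + Z{\left(I,-3 \right)} = 13 \cdot 1 - 8 = 13 - 8 = 5$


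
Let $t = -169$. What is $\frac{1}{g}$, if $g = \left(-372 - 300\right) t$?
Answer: $\frac{1}{113568} \approx 8.8053 \cdot 10^{-6}$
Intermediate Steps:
$g = 113568$ ($g = \left(-372 - 300\right) \left(-169\right) = \left(-672\right) \left(-169\right) = 113568$)
$\frac{1}{g} = \frac{1}{113568}$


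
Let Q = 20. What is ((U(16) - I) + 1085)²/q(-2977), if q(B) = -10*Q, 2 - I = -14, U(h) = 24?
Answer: -1194649/200 ≈ -5973.2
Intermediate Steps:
I = 16 (I = 2 - 1*(-14) = 2 + 14 = 16)
q(B) = -200 (q(B) = -10*20 = -200)
((U(16) - I) + 1085)²/q(-2977) = ((24 - 1*16) + 1085)²/(-200) = ((24 - 16) + 1085)²*(-1/200) = (8 + 1085)²*(-1/200) = 1093²*(-1/200) = 1194649*(-1/200) = -1194649/200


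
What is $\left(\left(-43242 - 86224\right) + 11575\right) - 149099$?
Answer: $-266990$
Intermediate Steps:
$\left(\left(-43242 - 86224\right) + 11575\right) - 149099 = \left(-129466 + 11575\right) - 149099 = -117891 - 149099 = -266990$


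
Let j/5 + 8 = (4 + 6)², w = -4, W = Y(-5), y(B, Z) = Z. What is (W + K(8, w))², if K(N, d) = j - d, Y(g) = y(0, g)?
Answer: 210681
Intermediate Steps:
Y(g) = g
W = -5
j = 460 (j = -40 + 5*(4 + 6)² = -40 + 5*10² = -40 + 5*100 = -40 + 500 = 460)
K(N, d) = 460 - d
(W + K(8, w))² = (-5 + (460 - 1*(-4)))² = (-5 + (460 + 4))² = (-5 + 464)² = 459² = 210681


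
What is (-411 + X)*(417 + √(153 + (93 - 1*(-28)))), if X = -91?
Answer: -209334 - 502*√274 ≈ -2.1764e+5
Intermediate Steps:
(-411 + X)*(417 + √(153 + (93 - 1*(-28)))) = (-411 - 91)*(417 + √(153 + (93 - 1*(-28)))) = -502*(417 + √(153 + (93 + 28))) = -502*(417 + √(153 + 121)) = -502*(417 + √274) = -209334 - 502*√274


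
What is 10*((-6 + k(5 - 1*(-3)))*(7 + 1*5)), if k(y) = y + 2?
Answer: 480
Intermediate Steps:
k(y) = 2 + y
10*((-6 + k(5 - 1*(-3)))*(7 + 1*5)) = 10*((-6 + (2 + (5 - 1*(-3))))*(7 + 1*5)) = 10*((-6 + (2 + (5 + 3)))*(7 + 5)) = 10*((-6 + (2 + 8))*12) = 10*((-6 + 10)*12) = 10*(4*12) = 10*48 = 480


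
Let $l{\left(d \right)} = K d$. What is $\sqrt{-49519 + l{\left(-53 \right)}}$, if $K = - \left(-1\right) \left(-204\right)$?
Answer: $i \sqrt{38707} \approx 196.74 i$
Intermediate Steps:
$K = -204$ ($K = \left(-1\right) 204 = -204$)
$l{\left(d \right)} = - 204 d$
$\sqrt{-49519 + l{\left(-53 \right)}} = \sqrt{-49519 - -10812} = \sqrt{-49519 + 10812} = \sqrt{-38707} = i \sqrt{38707}$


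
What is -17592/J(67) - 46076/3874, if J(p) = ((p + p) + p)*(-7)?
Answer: 553746/908453 ≈ 0.60955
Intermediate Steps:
J(p) = -21*p (J(p) = (2*p + p)*(-7) = (3*p)*(-7) = -21*p)
-17592/J(67) - 46076/3874 = -17592/((-21*67)) - 46076/3874 = -17592/(-1407) - 46076*1/3874 = -17592*(-1/1407) - 23038/1937 = 5864/469 - 23038/1937 = 553746/908453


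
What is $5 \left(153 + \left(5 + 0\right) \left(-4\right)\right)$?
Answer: $665$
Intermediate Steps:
$5 \left(153 + \left(5 + 0\right) \left(-4\right)\right) = 5 \left(153 + 5 \left(-4\right)\right) = 5 \left(153 - 20\right) = 5 \cdot 133 = 665$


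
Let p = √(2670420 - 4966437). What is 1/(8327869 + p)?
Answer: 8327869/69353404377178 - 3*I*√255113/69353404377178 ≈ 1.2008e-7 - 2.1848e-11*I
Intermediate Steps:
p = 3*I*√255113 (p = √(-2296017) = 3*I*√255113 ≈ 1515.3*I)
1/(8327869 + p) = 1/(8327869 + 3*I*√255113)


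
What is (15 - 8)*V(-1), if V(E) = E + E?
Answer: -14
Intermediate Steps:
V(E) = 2*E
(15 - 8)*V(-1) = (15 - 8)*(2*(-1)) = 7*(-2) = -14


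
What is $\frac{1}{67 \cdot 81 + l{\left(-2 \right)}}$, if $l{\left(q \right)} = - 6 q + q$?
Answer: $\frac{1}{5437} \approx 0.00018393$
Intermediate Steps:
$l{\left(q \right)} = - 5 q$
$\frac{1}{67 \cdot 81 + l{\left(-2 \right)}} = \frac{1}{67 \cdot 81 - -10} = \frac{1}{5427 + 10} = \frac{1}{5437}$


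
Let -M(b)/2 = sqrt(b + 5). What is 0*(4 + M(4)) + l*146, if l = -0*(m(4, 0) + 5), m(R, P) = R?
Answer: 0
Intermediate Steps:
M(b) = -2*sqrt(5 + b) (M(b) = -2*sqrt(b + 5) = -2*sqrt(5 + b))
l = 0 (l = -0*(4 + 5) = -0*9 = -26*0 = 0)
0*(4 + M(4)) + l*146 = 0*(4 - 2*sqrt(5 + 4)) + 0*146 = 0*(4 - 2*sqrt(9)) + 0 = 0*(4 - 2*3) + 0 = 0*(4 - 6) + 0 = 0*(-2) + 0 = 0 + 0 = 0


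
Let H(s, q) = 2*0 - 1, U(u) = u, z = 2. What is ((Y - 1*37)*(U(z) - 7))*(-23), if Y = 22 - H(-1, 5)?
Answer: -1610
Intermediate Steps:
H(s, q) = -1 (H(s, q) = 0 - 1 = -1)
Y = 23 (Y = 22 - 1*(-1) = 22 + 1 = 23)
((Y - 1*37)*(U(z) - 7))*(-23) = ((23 - 1*37)*(2 - 7))*(-23) = ((23 - 37)*(-5))*(-23) = -14*(-5)*(-23) = 70*(-23) = -1610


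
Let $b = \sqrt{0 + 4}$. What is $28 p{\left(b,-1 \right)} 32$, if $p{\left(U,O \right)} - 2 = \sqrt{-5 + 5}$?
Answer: $1792$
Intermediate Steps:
$b = 2$ ($b = \sqrt{4} = 2$)
$p{\left(U,O \right)} = 2$ ($p{\left(U,O \right)} = 2 + \sqrt{-5 + 5} = 2 + \sqrt{0} = 2 + 0 = 2$)
$28 p{\left(b,-1 \right)} 32 = 28 \cdot 2 \cdot 32 = 56 \cdot 32 = 1792$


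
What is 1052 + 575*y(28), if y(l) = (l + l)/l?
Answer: 2202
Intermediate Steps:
y(l) = 2 (y(l) = (2*l)/l = 2)
1052 + 575*y(28) = 1052 + 575*2 = 1052 + 1150 = 2202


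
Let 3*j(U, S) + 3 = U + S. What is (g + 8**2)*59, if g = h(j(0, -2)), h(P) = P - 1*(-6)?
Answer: 12095/3 ≈ 4031.7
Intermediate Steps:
j(U, S) = -1 + S/3 + U/3 (j(U, S) = -1 + (U + S)/3 = -1 + (S + U)/3 = -1 + (S/3 + U/3) = -1 + S/3 + U/3)
h(P) = 6 + P (h(P) = P + 6 = 6 + P)
g = 13/3 (g = 6 + (-1 + (1/3)*(-2) + (1/3)*0) = 6 + (-1 - 2/3 + 0) = 6 - 5/3 = 13/3 ≈ 4.3333)
(g + 8**2)*59 = (13/3 + 8**2)*59 = (13/3 + 64)*59 = (205/3)*59 = 12095/3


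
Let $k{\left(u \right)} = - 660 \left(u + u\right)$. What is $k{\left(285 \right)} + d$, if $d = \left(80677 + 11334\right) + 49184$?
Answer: $-235005$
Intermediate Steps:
$d = 141195$ ($d = 92011 + 49184 = 141195$)
$k{\left(u \right)} = - 1320 u$ ($k{\left(u \right)} = - 660 \cdot 2 u = - 1320 u$)
$k{\left(285 \right)} + d = \left(-1320\right) 285 + 141195 = -376200 + 141195 = -235005$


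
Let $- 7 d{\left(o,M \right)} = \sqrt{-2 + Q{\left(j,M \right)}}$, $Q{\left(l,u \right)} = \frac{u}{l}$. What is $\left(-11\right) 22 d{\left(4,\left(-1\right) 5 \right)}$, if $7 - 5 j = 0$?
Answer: $\frac{242 i \sqrt{273}}{49} \approx 81.602 i$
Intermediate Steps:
$j = \frac{7}{5}$ ($j = \frac{7}{5} - 0 = \frac{7}{5} + 0 = \frac{7}{5} \approx 1.4$)
$d{\left(o,M \right)} = - \frac{\sqrt{-2 + \frac{5 M}{7}}}{7}$ ($d{\left(o,M \right)} = - \frac{\sqrt{-2 + \frac{M}{\frac{7}{5}}}}{7} = - \frac{\sqrt{-2 + M \frac{5}{7}}}{7} = - \frac{\sqrt{-2 + \frac{5 M}{7}}}{7}$)
$\left(-11\right) 22 d{\left(4,\left(-1\right) 5 \right)} = \left(-11\right) 22 \left(- \frac{\sqrt{-98 + 35 \left(\left(-1\right) 5\right)}}{49}\right) = - 242 \left(- \frac{\sqrt{-98 + 35 \left(-5\right)}}{49}\right) = - 242 \left(- \frac{\sqrt{-98 - 175}}{49}\right) = - 242 \left(- \frac{\sqrt{-273}}{49}\right) = - 242 \left(- \frac{i \sqrt{273}}{49}\right) = \frac{242 i \sqrt{273}}{49}$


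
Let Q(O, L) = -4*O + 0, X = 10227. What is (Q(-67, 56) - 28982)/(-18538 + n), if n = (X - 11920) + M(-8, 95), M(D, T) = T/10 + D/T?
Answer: 5455660/3842101 ≈ 1.4200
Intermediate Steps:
Q(O, L) = -4*O
M(D, T) = T/10 + D/T (M(D, T) = T*(1/10) + D/T = T/10 + D/T)
n = -319881/190 (n = (10227 - 11920) + ((1/10)*95 - 8/95) = -1693 + (19/2 - 8*1/95) = -1693 + (19/2 - 8/95) = -1693 + 1789/190 = -319881/190 ≈ -1683.6)
(Q(-67, 56) - 28982)/(-18538 + n) = (-4*(-67) - 28982)/(-18538 - 319881/190) = (268 - 28982)/(-3842101/190) = -28714*(-190/3842101) = 5455660/3842101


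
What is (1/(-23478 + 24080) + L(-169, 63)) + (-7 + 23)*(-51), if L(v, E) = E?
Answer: -453305/602 ≈ -753.00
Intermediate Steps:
(1/(-23478 + 24080) + L(-169, 63)) + (-7 + 23)*(-51) = (1/(-23478 + 24080) + 63) + (-7 + 23)*(-51) = (1/602 + 63) + 16*(-51) = (1/602 + 63) - 816 = 37927/602 - 816 = -453305/602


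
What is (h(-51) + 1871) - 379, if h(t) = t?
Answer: 1441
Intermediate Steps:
(h(-51) + 1871) - 379 = (-51 + 1871) - 379 = 1820 - 379 = 1441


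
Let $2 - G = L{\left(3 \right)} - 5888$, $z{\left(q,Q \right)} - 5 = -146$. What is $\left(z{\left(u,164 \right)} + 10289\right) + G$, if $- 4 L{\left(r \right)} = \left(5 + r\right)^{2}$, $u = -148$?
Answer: $16054$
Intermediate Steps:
$z{\left(q,Q \right)} = -141$ ($z{\left(q,Q \right)} = 5 - 146 = -141$)
$L{\left(r \right)} = - \frac{\left(5 + r\right)^{2}}{4}$
$G = 5906$ ($G = 2 - \left(- \frac{\left(5 + 3\right)^{2}}{4} - 5888\right) = 2 - \left(- \frac{8^{2}}{4} - 5888\right) = 2 - \left(\left(- \frac{1}{4}\right) 64 - 5888\right) = 2 - \left(-16 - 5888\right) = 2 - -5904 = 2 + 5904 = 5906$)
$\left(z{\left(u,164 \right)} + 10289\right) + G = \left(-141 + 10289\right) + 5906 = 10148 + 5906 = 16054$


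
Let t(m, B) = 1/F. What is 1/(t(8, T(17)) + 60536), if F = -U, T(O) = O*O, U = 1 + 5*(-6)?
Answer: 29/1755545 ≈ 1.6519e-5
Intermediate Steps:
U = -29 (U = 1 - 30 = -29)
T(O) = O²
F = 29 (F = -1*(-29) = 29)
t(m, B) = 1/29
1/(t(8, T(17)) + 60536) = 1/(1/29 + 60536) = 1/(1755545/29) = 29/1755545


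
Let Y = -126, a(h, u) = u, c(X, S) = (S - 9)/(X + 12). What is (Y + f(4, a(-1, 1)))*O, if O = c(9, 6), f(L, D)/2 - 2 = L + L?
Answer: 106/7 ≈ 15.143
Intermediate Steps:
c(X, S) = (-9 + S)/(12 + X)
f(L, D) = 4 + 4*L (f(L, D) = 4 + 2*(L + L) = 4 + 2*(2*L) = 4 + 4*L)
O = -1/7 (O = (-9 + 6)/(12 + 9) = -3/21 = (1/21)*(-3) = -1/7 ≈ -0.14286)
(Y + f(4, a(-1, 1)))*O = (-126 + (4 + 4*4))*(-1/7) = (-126 + (4 + 16))*(-1/7) = (-126 + 20)*(-1/7) = -106*(-1/7) = 106/7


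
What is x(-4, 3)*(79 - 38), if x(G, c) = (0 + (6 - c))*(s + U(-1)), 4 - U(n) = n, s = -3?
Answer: 246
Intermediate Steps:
U(n) = 4 - n
x(G, c) = 12 - 2*c (x(G, c) = (0 + (6 - c))*(-3 + (4 - 1*(-1))) = (6 - c)*(-3 + (4 + 1)) = (6 - c)*(-3 + 5) = (6 - c)*2 = 12 - 2*c)
x(-4, 3)*(79 - 38) = (12 - 2*3)*(79 - 38) = (12 - 6)*41 = 6*41 = 246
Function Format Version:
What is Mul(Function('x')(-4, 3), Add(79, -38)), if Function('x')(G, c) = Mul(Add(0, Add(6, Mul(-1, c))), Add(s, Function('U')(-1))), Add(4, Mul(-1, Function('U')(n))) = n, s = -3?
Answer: 246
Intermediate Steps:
Function('U')(n) = Add(4, Mul(-1, n))
Function('x')(G, c) = Add(12, Mul(-2, c)) (Function('x')(G, c) = Mul(Add(0, Add(6, Mul(-1, c))), Add(-3, Add(4, Mul(-1, -1)))) = Mul(Add(6, Mul(-1, c)), Add(-3, Add(4, 1))) = Mul(Add(6, Mul(-1, c)), Add(-3, 5)) = Mul(Add(6, Mul(-1, c)), 2) = Add(12, Mul(-2, c)))
Mul(Function('x')(-4, 3), Add(79, -38)) = Mul(Add(12, Mul(-2, 3)), Add(79, -38)) = Mul(Add(12, -6), 41) = Mul(6, 41) = 246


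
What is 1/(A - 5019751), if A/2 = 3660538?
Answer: 1/2301325 ≈ 4.3453e-7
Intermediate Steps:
A = 7321076 (A = 2*3660538 = 7321076)
1/(A - 5019751) = 1/(7321076 - 5019751) = 1/2301325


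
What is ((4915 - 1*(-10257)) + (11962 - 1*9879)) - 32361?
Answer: -15106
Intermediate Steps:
((4915 - 1*(-10257)) + (11962 - 1*9879)) - 32361 = ((4915 + 10257) + (11962 - 9879)) - 32361 = (15172 + 2083) - 32361 = 17255 - 32361 = -15106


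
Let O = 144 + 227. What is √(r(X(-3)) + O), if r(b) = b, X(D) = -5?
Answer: √366 ≈ 19.131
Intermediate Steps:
O = 371
√(r(X(-3)) + O) = √(-5 + 371) = √366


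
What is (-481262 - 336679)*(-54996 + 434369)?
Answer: -310304730993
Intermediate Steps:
(-481262 - 336679)*(-54996 + 434369) = -817941*379373 = -310304730993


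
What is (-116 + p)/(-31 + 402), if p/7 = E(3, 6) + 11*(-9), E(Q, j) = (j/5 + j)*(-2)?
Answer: -4549/1855 ≈ -2.4523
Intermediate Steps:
E(Q, j) = -12*j/5 (E(Q, j) = (j*(1/5) + j)*(-2) = (j/5 + j)*(-2) = (6*j/5)*(-2) = -12*j/5)
p = -3969/5 (p = 7*(-12/5*6 + 11*(-9)) = 7*(-72/5 - 99) = 7*(-567/5) = -3969/5 ≈ -793.80)
(-116 + p)/(-31 + 402) = (-116 - 3969/5)/(-31 + 402) = -4549/5/371 = (1/371)*(-4549/5) = -4549/1855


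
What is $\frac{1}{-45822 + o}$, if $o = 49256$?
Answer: $\frac{1}{3434} \approx 0.00029121$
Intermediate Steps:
$\frac{1}{-45822 + o} = \frac{1}{-45822 + 49256} = \frac{1}{3434}$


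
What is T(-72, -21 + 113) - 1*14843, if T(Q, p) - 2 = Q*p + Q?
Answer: -21537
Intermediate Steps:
T(Q, p) = 2 + Q + Q*p (T(Q, p) = 2 + (Q*p + Q) = 2 + (Q + Q*p) = 2 + Q + Q*p)
T(-72, -21 + 113) - 1*14843 = (2 - 72 - 72*(-21 + 113)) - 1*14843 = (2 - 72 - 72*92) - 14843 = (2 - 72 - 6624) - 14843 = -6694 - 14843 = -21537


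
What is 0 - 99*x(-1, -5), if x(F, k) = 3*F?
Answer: 297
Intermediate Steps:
0 - 99*x(-1, -5) = 0 - 99*3*(-1) = 0 - 99*(-3) = 0 - 33*(-9) = 0 + 297 = 297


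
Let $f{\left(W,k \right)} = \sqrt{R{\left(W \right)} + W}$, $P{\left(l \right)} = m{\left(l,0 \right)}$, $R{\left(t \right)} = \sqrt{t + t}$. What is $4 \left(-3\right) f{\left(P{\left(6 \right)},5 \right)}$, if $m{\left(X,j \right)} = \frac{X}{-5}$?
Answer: $- \frac{12 \sqrt{-30 + 10 i \sqrt{15}}}{5} \approx -7.3953 - 15.083 i$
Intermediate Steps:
$R{\left(t \right)} = \sqrt{2} \sqrt{t}$ ($R{\left(t \right)} = \sqrt{2 t} = \sqrt{2} \sqrt{t}$)
$m{\left(X,j \right)} = - \frac{X}{5}$ ($m{\left(X,j \right)} = X \left(- \frac{1}{5}\right) = - \frac{X}{5}$)
$P{\left(l \right)} = - \frac{l}{5}$
$f{\left(W,k \right)} = \sqrt{W + \sqrt{2} \sqrt{W}}$ ($f{\left(W,k \right)} = \sqrt{\sqrt{2} \sqrt{W} + W} = \sqrt{W + \sqrt{2} \sqrt{W}}$)
$4 \left(-3\right) f{\left(P{\left(6 \right)},5 \right)} = 4 \left(-3\right) \sqrt{\left(- \frac{1}{5}\right) 6 + \sqrt{2} \sqrt{\left(- \frac{1}{5}\right) 6}} = - 12 \sqrt{- \frac{6}{5} + \sqrt{2} \sqrt{- \frac{6}{5}}} = - 12 \sqrt{- \frac{6}{5} + \sqrt{2} \frac{i \sqrt{30}}{5}} = - 12 \sqrt{- \frac{6}{5} + \frac{2 i \sqrt{15}}{5}}$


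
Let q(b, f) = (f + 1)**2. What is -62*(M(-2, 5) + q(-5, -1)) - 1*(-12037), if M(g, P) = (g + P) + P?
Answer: 11541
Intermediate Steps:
q(b, f) = (1 + f)**2
M(g, P) = g + 2*P (M(g, P) = (P + g) + P = g + 2*P)
-62*(M(-2, 5) + q(-5, -1)) - 1*(-12037) = -62*((-2 + 2*5) + (1 - 1)**2) - 1*(-12037) = -62*((-2 + 10) + 0**2) + 12037 = -62*(8 + 0) + 12037 = -62*8 + 12037 = -496 + 12037 = 11541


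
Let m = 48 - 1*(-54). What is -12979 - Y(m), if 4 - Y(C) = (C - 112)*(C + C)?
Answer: -15023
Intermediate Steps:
m = 102 (m = 48 + 54 = 102)
Y(C) = 4 - 2*C*(-112 + C) (Y(C) = 4 - (C - 112)*(C + C) = 4 - (-112 + C)*2*C = 4 - 2*C*(-112 + C))
-12979 - Y(m) = -12979 - (4 - 2*102² + 224*102) = -12979 - (4 - 2*10404 + 22848) = -12979 - (4 - 20808 + 22848) = -12979 - 1*2044 = -12979 - 2044 = -15023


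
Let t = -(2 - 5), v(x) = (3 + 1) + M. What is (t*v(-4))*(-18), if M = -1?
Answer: -162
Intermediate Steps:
v(x) = 3 (v(x) = (3 + 1) - 1 = 4 - 1 = 3)
t = 3 (t = -1*(-3) = 3)
(t*v(-4))*(-18) = (3*3)*(-18) = 9*(-18) = -162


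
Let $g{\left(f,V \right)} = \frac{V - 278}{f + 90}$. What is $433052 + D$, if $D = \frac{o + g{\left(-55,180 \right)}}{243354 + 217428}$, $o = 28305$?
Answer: $\frac{997712974831}{2303910} \approx 4.3305 \cdot 10^{5}$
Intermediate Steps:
$g{\left(f,V \right)} = \frac{-278 + V}{90 + f}$
$D = \frac{141511}{2303910}$ ($D = \frac{28305 + \frac{-278 + 180}{90 - 55}}{243354 + 217428} = \frac{28305 + \frac{1}{35} \left(-98\right)}{460782} = \left(28305 + \frac{1}{35} \left(-98\right)\right) \frac{1}{460782} = \left(28305 - \frac{14}{5}\right) \frac{1}{460782} = \frac{141511}{5} \cdot \frac{1}{460782} = \frac{141511}{2303910} \approx 0.061422$)
$433052 + D = 433052 + \frac{141511}{2303910} = \frac{997712974831}{2303910}$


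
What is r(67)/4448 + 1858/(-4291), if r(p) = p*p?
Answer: 10997915/19086368 ≈ 0.57622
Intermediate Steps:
r(p) = p²
r(67)/4448 + 1858/(-4291) = 67²/4448 + 1858/(-4291) = 4489*(1/4448) + 1858*(-1/4291) = 4489/4448 - 1858/4291 = 10997915/19086368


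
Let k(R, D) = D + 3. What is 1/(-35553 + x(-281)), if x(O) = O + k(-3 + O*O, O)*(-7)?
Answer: -1/33888 ≈ -2.9509e-5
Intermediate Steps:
k(R, D) = 3 + D
x(O) = -21 - 6*O (x(O) = O + (3 + O)*(-7) = O + (-21 - 7*O) = -21 - 6*O)
1/(-35553 + x(-281)) = 1/(-35553 + (-21 - 6*(-281))) = 1/(-35553 + (-21 + 1686)) = 1/(-35553 + 1665) = 1/(-33888) = -1/33888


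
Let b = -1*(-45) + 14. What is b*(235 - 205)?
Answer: 1770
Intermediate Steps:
b = 59 (b = 45 + 14 = 59)
b*(235 - 205) = 59*(235 - 205) = 59*30 = 1770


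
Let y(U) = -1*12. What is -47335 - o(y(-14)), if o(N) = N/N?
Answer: -47336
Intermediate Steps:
y(U) = -12
o(N) = 1
-47335 - o(y(-14)) = -47335 - 1*1 = -47335 - 1 = -47336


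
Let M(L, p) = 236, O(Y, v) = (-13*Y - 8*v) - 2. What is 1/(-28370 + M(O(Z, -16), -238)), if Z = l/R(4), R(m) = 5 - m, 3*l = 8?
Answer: -1/28134 ≈ -3.5544e-5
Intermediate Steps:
l = 8/3 (l = (1/3)*8 = 8/3 ≈ 2.6667)
Z = 8/3 (Z = 8/(3*(5 - 1*4)) = 8/(3*(5 - 4)) = (8/3)/1 = (8/3)*1 = 8/3 ≈ 2.6667)
O(Y, v) = -2 - 13*Y - 8*v
1/(-28370 + M(O(Z, -16), -238)) = 1/(-28370 + 236) = 1/(-28134) = -1/28134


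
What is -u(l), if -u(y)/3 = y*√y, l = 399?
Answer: 1197*√399 ≈ 23910.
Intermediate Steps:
u(y) = -3*y^(3/2) (u(y) = -3*y*√y = -3*y^(3/2))
-u(l) = -(-3)*399^(3/2) = -(-3)*399*√399 = -(-1197)*√399 = 1197*√399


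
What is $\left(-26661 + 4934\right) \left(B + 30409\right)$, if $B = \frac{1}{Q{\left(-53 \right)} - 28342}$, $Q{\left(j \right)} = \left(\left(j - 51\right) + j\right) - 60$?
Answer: $- \frac{18868826838010}{28559} \approx -6.607 \cdot 10^{8}$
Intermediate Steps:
$Q{\left(j \right)} = -111 + 2 j$ ($Q{\left(j \right)} = \left(\left(-51 + j\right) + j\right) - 60 = \left(-51 + 2 j\right) - 60 = -111 + 2 j$)
$B = - \frac{1}{28559}$ ($B = \frac{1}{\left(-111 + 2 \left(-53\right)\right) - 28342} = \frac{1}{\left(-111 - 106\right) - 28342} = \frac{1}{-217 - 28342} = \frac{1}{-28559} = - \frac{1}{28559} \approx -3.5015 \cdot 10^{-5}$)
$\left(-26661 + 4934\right) \left(B + 30409\right) = \left(-26661 + 4934\right) \left(- \frac{1}{28559} + 30409\right) = \left(-21727\right) \frac{868450630}{28559} = - \frac{18868826838010}{28559}$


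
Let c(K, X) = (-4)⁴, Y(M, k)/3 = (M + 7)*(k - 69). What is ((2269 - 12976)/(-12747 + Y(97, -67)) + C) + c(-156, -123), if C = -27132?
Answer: -494326699/18393 ≈ -26876.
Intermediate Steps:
Y(M, k) = 3*(-69 + k)*(7 + M) (Y(M, k) = 3*((M + 7)*(k - 69)) = 3*((7 + M)*(-69 + k)) = 3*((-69 + k)*(7 + M)) = 3*(-69 + k)*(7 + M))
c(K, X) = 256
((2269 - 12976)/(-12747 + Y(97, -67)) + C) + c(-156, -123) = ((2269 - 12976)/(-12747 + (-1449 - 207*97 + 21*(-67) + 3*97*(-67))) - 27132) + 256 = (-10707/(-12747 + (-1449 - 20079 - 1407 - 19497)) - 27132) + 256 = (-10707/(-12747 - 42432) - 27132) + 256 = (-10707/(-55179) - 27132) + 256 = (-10707*(-1/55179) - 27132) + 256 = (3569/18393 - 27132) + 256 = -499035307/18393 + 256 = -494326699/18393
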